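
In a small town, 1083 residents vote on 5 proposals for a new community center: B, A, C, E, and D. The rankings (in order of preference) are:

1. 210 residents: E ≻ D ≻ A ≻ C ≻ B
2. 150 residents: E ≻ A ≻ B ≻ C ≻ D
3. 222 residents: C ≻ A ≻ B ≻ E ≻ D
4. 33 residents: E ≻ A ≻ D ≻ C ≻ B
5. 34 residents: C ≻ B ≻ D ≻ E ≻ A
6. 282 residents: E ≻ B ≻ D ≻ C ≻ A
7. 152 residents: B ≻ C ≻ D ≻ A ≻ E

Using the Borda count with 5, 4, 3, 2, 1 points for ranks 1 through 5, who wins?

E

B: 210·1 + 150·3 + 222·3 + 33·1 + 34·4 + 282·4 + 152·5 = 3383
A: 210·3 + 150·4 + 222·4 + 33·4 + 34·1 + 282·1 + 152·2 = 2870
C: 210·2 + 150·2 + 222·5 + 33·2 + 34·5 + 282·2 + 152·4 = 3238
E: 210·5 + 150·5 + 222·2 + 33·5 + 34·2 + 282·5 + 152·1 = 4039
D: 210·4 + 150·1 + 222·1 + 33·3 + 34·3 + 282·3 + 152·3 = 2715
E has the highest Borda score (4039).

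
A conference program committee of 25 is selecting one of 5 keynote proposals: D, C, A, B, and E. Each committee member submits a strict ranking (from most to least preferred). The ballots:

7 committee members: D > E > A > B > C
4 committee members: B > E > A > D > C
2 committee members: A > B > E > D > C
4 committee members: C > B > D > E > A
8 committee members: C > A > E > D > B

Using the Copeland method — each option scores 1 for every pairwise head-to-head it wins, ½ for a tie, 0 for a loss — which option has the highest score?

E

D: beats C and B; loses to A and E → score 2.
C: loses to D, A, B, and E → score 0.
A: beats D, C, and B; loses to E → score 3.
B: beats C; loses to D, A, and E → score 1.
E: beats D, C, A, and B → score 4.
E has the best pairwise record.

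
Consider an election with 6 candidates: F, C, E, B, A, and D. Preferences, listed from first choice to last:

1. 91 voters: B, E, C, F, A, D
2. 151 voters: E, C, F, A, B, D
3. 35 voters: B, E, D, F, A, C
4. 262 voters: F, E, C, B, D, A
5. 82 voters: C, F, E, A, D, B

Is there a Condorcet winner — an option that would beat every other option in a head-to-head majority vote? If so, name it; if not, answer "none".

none

Checking pairwise contests:
C beats F 324–297.
E beats C 539–82.
F beats E 344–277.
F beats B 495–126.
F beats A 621–0.
F beats D 586–35.
Every option loses at least one head-to-head, so there is no Condorcet winner.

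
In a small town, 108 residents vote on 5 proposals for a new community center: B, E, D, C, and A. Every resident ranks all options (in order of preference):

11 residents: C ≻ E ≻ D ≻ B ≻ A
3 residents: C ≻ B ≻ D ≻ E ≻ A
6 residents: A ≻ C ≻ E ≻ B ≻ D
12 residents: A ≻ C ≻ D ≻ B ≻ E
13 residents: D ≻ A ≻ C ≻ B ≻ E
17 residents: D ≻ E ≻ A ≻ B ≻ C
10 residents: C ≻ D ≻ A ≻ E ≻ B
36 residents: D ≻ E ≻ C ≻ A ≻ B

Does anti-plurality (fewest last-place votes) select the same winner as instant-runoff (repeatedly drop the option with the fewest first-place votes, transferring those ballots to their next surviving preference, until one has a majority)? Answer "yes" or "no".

yes

Anti-plurality — last-place votes: B 46, E 25, D 6, C 17, A 14. Winner: D.
Instant-runoff — R1 B 0, E 0, D 66, C 24, A 18 (D winner). Winner: D.
The two methods agree.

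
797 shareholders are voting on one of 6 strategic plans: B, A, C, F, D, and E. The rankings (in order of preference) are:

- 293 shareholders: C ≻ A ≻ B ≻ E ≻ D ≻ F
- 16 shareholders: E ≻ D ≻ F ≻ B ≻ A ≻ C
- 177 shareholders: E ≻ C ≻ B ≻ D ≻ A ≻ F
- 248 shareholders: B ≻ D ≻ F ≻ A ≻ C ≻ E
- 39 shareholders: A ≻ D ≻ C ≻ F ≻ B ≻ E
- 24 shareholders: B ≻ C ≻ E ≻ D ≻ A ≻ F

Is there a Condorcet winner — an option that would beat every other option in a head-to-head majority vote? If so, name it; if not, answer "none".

C

C vs B: 509–288 for C.
C vs A: 494–303 for C.
C vs F: 533–264 for C.
C vs D: 494–303 for C.
C vs E: 604–193 for C.
C beats every other option head-to-head.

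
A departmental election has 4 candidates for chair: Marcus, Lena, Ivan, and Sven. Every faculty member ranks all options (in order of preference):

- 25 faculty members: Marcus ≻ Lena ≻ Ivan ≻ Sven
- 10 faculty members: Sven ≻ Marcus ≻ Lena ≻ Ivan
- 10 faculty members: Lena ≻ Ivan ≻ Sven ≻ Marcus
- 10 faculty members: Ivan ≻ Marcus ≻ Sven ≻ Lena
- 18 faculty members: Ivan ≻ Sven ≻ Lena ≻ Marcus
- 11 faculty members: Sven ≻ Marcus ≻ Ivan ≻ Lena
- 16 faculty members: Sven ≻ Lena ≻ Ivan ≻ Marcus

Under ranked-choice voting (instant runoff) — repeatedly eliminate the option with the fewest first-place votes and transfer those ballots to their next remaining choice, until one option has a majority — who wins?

Round 1: Marcus 25, Lena 10, Ivan 28, Sven 37. Eliminate Lena.
Round 2: Marcus 25, Ivan 38, Sven 37. Eliminate Marcus.
Round 3: Ivan 63, Sven 37. Ivan has a majority.

Ivan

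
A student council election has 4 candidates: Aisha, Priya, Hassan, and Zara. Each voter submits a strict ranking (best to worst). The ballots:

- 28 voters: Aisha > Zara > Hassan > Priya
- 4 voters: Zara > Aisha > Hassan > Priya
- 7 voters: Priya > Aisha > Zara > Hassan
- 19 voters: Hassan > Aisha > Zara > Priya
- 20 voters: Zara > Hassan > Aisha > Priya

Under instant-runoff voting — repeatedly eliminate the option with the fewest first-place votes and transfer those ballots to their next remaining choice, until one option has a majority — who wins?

Round 1: Aisha 28, Priya 7, Hassan 19, Zara 24. Eliminate Priya.
Round 2: Aisha 35, Hassan 19, Zara 24. Eliminate Hassan.
Round 3: Aisha 54, Zara 24. Aisha has a majority.

Aisha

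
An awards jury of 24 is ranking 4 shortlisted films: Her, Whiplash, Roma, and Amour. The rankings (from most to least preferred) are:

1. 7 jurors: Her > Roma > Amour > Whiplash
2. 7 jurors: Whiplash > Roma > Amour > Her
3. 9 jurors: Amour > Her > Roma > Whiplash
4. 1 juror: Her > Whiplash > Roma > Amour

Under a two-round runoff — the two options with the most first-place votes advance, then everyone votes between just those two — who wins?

Round 1 first-place votes: Her 8, Whiplash 7, Roma 0, Amour 9.
Amour and Her advance.
Runoff: Amour is preferred to Her by 16 voters; Her by 8.
Amour wins the runoff.

Amour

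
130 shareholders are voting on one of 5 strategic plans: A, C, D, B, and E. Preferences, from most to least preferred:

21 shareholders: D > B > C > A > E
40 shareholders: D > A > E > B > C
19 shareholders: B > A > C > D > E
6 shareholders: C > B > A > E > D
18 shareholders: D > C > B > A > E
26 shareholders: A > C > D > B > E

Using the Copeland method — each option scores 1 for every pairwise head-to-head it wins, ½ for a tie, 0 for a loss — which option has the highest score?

D

A: beats C, B, and E; loses to D → score 3.
C: beats E; loses to A, D, and B → score 1.
D: beats A, C, B, and E → score 4.
B: beats C and E; loses to A and D → score 2.
E: loses to A, C, D, and B → score 0.
D has the best pairwise record.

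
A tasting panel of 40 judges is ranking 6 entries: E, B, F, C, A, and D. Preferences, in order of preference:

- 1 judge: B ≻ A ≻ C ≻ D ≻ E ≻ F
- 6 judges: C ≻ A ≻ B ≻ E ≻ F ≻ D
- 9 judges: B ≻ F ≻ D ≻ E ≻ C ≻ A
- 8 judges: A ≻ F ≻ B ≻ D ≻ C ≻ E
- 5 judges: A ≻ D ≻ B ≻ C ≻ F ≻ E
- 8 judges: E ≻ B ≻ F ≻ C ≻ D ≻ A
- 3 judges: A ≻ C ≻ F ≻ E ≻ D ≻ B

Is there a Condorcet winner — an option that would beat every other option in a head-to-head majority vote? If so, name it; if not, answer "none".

Checking pairwise contests:
B beats E 29–11.
A beats B 22–18.
B beats F 29–11.
B beats C 31–9.
C beats A 23–17.
B beats D 32–8.
Every option loses at least one head-to-head, so there is no Condorcet winner.

none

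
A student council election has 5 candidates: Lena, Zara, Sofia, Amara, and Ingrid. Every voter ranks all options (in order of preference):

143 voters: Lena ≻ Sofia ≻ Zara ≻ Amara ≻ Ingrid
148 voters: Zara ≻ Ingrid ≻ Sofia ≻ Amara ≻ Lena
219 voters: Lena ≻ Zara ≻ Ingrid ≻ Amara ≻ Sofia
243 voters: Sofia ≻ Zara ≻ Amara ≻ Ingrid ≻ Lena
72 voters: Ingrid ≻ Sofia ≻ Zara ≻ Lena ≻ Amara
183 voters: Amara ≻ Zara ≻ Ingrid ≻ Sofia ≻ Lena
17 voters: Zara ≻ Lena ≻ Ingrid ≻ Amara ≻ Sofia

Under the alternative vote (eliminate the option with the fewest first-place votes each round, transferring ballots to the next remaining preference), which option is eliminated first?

Ingrid

Round 1: Lena 362, Zara 165, Sofia 243, Amara 183, Ingrid 72. Eliminate Ingrid.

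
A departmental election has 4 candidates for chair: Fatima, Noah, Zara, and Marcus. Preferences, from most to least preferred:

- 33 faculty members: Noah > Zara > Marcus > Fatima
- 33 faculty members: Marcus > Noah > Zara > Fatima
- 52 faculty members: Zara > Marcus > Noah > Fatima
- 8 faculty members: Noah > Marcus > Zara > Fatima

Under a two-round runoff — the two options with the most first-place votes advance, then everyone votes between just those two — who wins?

Noah

Round 1 first-place votes: Fatima 0, Noah 41, Zara 52, Marcus 33.
Zara and Noah advance.
Runoff: Zara is preferred to Noah by 52 voters; Noah by 74.
Noah wins the runoff.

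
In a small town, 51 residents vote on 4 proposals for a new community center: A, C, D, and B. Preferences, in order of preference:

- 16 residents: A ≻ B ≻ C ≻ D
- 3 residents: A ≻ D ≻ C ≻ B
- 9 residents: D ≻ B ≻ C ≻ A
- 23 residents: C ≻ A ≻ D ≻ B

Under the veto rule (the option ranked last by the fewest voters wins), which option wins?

C

Last-place votes: A 9, C 0, D 16, B 26.
C is ranked last by the fewest voters, so C wins.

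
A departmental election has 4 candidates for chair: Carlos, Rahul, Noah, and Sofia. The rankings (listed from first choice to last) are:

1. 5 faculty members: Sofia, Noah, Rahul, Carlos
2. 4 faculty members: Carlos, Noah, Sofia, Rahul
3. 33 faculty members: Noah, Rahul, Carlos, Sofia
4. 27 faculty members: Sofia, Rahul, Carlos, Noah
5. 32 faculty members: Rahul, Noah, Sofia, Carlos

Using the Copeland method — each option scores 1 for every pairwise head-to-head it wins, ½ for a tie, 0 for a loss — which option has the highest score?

Carlos: loses to Rahul, Noah, and Sofia → score 0.
Rahul: beats Carlos, Noah, and Sofia → score 3.
Noah: beats Carlos and Sofia; loses to Rahul → score 2.
Sofia: beats Carlos; loses to Rahul and Noah → score 1.
Rahul has the best pairwise record.

Rahul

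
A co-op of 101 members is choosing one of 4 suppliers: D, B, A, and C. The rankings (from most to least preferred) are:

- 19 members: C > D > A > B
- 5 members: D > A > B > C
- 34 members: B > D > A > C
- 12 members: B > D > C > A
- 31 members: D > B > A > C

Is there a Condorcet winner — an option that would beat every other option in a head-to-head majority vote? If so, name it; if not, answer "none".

D

D vs B: 55–46 for D.
D vs A: 101–0 for D.
D vs C: 82–19 for D.
D beats every other option head-to-head.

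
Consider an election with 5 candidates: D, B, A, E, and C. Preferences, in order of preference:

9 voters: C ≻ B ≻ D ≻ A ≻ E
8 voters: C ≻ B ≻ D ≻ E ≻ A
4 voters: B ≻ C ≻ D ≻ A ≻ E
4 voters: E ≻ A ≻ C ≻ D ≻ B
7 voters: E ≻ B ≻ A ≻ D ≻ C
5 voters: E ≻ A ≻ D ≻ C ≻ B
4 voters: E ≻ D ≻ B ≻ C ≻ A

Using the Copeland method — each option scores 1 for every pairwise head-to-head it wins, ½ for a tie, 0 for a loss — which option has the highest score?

C

D: beats A and E; loses to B and C → score 2.
B: beats D, A, and E; loses to C → score 3.
A: loses to D, B, E, and C → score 0.
E: beats A; loses to D, B, and C → score 1.
C: beats D, B, A, and E → score 4.
C has the best pairwise record.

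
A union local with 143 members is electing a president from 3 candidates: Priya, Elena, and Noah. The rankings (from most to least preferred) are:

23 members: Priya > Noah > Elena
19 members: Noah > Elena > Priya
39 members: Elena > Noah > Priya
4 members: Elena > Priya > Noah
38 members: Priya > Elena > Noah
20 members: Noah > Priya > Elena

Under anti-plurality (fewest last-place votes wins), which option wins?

Noah

Last-place votes: Priya 58, Elena 43, Noah 42.
Noah is ranked last by the fewest voters, so Noah wins.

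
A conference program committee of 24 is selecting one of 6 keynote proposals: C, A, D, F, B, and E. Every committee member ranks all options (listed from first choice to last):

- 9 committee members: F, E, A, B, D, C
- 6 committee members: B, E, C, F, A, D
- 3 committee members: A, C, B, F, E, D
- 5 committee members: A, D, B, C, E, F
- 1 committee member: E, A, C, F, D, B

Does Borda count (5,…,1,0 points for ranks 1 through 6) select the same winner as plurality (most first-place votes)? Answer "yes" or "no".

no

Borda — scores: C 43, A 77, D 30, F 65, B 72, E 73. Winner: A.
Plurality — first-place votes: C 0, A 8, D 0, F 9, B 6, E 1. Winner: F.
The two methods disagree.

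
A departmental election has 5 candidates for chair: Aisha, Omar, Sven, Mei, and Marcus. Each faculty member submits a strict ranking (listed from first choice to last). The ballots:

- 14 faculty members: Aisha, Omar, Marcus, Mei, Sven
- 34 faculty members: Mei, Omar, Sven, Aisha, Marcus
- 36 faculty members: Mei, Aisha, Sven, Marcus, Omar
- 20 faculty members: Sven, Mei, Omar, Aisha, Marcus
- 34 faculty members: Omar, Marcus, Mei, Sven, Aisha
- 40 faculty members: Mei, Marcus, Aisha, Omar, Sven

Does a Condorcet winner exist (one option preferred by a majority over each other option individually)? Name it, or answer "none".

Mei vs Aisha: 164–14 for Mei.
Mei vs Omar: 130–48 for Mei.
Mei vs Sven: 158–20 for Mei.
Mei vs Marcus: 130–48 for Mei.
Mei beats every other option head-to-head.

Mei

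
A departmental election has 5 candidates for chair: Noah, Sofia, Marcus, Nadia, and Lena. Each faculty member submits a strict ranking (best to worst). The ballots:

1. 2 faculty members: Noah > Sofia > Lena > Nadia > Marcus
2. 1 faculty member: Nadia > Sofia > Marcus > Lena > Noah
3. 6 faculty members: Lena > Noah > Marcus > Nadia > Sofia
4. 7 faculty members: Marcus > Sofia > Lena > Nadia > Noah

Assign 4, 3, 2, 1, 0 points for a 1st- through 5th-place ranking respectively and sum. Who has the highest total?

Lena

Noah: 2·4 + 1·0 + 6·3 + 7·0 = 26
Sofia: 2·3 + 1·3 + 6·0 + 7·3 = 30
Marcus: 2·0 + 1·2 + 6·2 + 7·4 = 42
Nadia: 2·1 + 1·4 + 6·1 + 7·1 = 19
Lena: 2·2 + 1·1 + 6·4 + 7·2 = 43
Lena has the highest Borda score (43).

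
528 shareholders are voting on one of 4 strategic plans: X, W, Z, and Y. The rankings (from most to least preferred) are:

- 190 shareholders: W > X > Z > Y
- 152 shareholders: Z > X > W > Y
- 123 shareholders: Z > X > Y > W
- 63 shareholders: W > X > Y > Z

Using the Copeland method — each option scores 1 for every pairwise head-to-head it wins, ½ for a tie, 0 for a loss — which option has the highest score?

X: beats W and Y; loses to Z → score 2.
W: beats Y; loses to X and Z → score 1.
Z: beats X, W, and Y → score 3.
Y: loses to X, W, and Z → score 0.
Z has the best pairwise record.

Z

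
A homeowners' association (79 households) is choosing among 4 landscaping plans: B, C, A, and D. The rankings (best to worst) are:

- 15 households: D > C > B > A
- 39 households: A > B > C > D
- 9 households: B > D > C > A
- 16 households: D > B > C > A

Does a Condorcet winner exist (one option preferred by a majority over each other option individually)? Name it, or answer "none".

B

B vs C: 64–15 for B.
B vs A: 40–39 for B.
B vs D: 48–31 for B.
B beats every other option head-to-head.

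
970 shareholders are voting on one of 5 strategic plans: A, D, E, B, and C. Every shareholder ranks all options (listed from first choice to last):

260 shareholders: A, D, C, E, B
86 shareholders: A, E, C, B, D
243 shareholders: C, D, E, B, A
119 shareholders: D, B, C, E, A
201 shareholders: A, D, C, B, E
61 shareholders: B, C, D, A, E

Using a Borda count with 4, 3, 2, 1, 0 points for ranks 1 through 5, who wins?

D

A: 260·4 + 86·4 + 243·0 + 119·0 + 201·4 + 61·1 = 2249
D: 260·3 + 86·0 + 243·3 + 119·4 + 201·3 + 61·2 = 2710
E: 260·1 + 86·3 + 243·2 + 119·1 + 201·0 + 61·0 = 1123
B: 260·0 + 86·1 + 243·1 + 119·3 + 201·1 + 61·4 = 1131
C: 260·2 + 86·2 + 243·4 + 119·2 + 201·2 + 61·3 = 2487
D has the highest Borda score (2710).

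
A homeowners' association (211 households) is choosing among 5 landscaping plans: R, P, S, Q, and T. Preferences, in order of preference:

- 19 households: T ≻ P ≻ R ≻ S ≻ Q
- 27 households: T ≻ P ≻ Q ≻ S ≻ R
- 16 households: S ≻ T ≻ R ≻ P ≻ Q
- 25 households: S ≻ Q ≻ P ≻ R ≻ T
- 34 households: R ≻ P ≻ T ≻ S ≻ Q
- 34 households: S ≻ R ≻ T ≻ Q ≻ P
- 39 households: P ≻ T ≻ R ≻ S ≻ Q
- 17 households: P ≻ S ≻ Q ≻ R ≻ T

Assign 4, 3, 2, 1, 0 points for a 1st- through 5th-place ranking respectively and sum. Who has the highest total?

R: 19·2 + 27·0 + 16·2 + 25·1 + 34·4 + 34·3 + 39·2 + 17·1 = 428
P: 19·3 + 27·3 + 16·1 + 25·2 + 34·3 + 34·0 + 39·4 + 17·4 = 530
S: 19·1 + 27·1 + 16·4 + 25·4 + 34·1 + 34·4 + 39·1 + 17·3 = 470
Q: 19·0 + 27·2 + 16·0 + 25·3 + 34·0 + 34·1 + 39·0 + 17·2 = 197
T: 19·4 + 27·4 + 16·3 + 25·0 + 34·2 + 34·2 + 39·3 + 17·0 = 485
P has the highest Borda score (530).

P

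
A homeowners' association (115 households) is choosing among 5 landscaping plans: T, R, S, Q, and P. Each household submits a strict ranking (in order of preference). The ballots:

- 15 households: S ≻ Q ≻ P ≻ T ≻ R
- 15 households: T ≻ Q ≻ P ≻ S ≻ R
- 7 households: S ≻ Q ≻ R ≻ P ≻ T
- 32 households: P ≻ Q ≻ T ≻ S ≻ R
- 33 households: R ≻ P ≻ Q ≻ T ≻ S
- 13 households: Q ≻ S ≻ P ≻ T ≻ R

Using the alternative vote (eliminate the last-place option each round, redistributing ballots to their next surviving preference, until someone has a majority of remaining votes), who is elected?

Round 1: T 15, R 33, S 22, Q 13, P 32. Eliminate Q.
Round 2: T 15, R 33, S 35, P 32. Eliminate T.
Round 3: R 33, S 35, P 47. Eliminate R.
Round 4: S 35, P 80. P has a majority.

P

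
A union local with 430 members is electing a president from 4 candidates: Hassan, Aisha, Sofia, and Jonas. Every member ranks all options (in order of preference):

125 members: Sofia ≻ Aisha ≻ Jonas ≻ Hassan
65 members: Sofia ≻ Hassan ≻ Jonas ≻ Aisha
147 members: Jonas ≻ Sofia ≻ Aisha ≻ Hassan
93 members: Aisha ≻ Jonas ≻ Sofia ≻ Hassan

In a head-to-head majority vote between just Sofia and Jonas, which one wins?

Jonas

Voters preferring Sofia to Jonas: 190; preferring Jonas to Sofia: 240.
Jonas wins the head-to-head.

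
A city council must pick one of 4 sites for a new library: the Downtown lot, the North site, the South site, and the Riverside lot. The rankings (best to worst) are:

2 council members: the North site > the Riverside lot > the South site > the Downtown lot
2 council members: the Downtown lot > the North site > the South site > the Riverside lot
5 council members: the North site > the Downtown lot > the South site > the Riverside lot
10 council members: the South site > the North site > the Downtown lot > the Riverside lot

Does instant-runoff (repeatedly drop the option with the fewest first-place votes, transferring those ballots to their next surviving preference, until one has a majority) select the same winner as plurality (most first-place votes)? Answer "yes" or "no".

Instant-runoff — R1 the Downtown lot 2, the North site 7, the South site 10, the Riverside lot 0 (the South site winner). Winner: the South site.
Plurality — first-place votes: the Downtown lot 2, the North site 7, the South site 10, the Riverside lot 0. Winner: the South site.
The two methods agree.

yes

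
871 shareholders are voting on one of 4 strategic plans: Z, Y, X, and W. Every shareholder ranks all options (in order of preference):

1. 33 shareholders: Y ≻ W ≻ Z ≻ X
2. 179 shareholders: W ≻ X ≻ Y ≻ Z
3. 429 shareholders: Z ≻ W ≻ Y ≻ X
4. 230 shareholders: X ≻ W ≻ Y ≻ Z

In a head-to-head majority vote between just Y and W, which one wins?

Voters preferring Y to W: 33; preferring W to Y: 838.
W wins the head-to-head.

W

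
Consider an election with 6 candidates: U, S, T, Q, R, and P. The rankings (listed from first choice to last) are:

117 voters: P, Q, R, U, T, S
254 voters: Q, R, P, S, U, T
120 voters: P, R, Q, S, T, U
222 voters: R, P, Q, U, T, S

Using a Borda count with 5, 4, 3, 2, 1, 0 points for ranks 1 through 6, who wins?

R

U: 117·2 + 254·1 + 120·0 + 222·2 = 932
S: 117·0 + 254·2 + 120·2 + 222·0 = 748
T: 117·1 + 254·0 + 120·1 + 222·1 = 459
Q: 117·4 + 254·5 + 120·3 + 222·3 = 2764
R: 117·3 + 254·4 + 120·4 + 222·5 = 2957
P: 117·5 + 254·3 + 120·5 + 222·4 = 2835
R has the highest Borda score (2957).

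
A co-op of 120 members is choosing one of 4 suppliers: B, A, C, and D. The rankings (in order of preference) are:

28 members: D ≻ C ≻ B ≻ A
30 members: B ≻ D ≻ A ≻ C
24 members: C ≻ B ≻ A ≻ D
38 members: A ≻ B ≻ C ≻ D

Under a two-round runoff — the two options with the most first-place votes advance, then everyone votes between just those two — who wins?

B

Round 1 first-place votes: B 30, A 38, C 24, D 28.
A and B advance.
Runoff: A is preferred to B by 38 voters; B by 82.
B wins the runoff.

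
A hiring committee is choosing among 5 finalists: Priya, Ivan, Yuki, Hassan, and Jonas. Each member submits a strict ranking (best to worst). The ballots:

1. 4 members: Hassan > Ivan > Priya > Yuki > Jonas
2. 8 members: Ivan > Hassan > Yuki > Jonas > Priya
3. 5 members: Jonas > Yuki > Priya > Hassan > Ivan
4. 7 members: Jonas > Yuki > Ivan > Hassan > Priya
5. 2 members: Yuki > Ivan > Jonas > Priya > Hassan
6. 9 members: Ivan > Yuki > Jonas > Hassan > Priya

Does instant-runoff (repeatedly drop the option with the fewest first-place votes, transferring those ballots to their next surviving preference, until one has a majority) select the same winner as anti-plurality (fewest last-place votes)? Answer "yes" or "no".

Instant-runoff — R1 Priya 0, Ivan 17, Yuki 2, Hassan 4, Jonas 12 (Priya out); R2 Ivan 17, Yuki 2, Hassan 4, Jonas 12 (Yuki out); R3 Ivan 19, Hassan 4, Jonas 12 (Ivan winner). Winner: Ivan.
Anti-plurality — last-place votes: Priya 24, Ivan 5, Yuki 0, Hassan 2, Jonas 4. Winner: Yuki.
The two methods disagree.

no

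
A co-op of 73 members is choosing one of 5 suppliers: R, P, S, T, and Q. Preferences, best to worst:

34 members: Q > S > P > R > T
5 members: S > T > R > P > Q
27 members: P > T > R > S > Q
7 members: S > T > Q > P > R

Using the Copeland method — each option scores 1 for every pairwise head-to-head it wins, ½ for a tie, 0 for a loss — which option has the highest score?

R: loses to P, S, T, and Q → score 0.
P: beats R and T; loses to S and Q → score 2.
S: beats R, P, T, and Q → score 4.
T: beats R and Q; loses to P and S → score 2.
Q: beats R and P; loses to S and T → score 2.
S has the best pairwise record.

S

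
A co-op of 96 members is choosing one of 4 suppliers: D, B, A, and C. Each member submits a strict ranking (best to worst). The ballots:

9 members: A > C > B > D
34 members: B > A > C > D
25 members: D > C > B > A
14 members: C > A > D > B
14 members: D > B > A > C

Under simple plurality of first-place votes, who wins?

D

First-place votes: D 39, B 34, A 9, C 14.
D has the most first-place votes.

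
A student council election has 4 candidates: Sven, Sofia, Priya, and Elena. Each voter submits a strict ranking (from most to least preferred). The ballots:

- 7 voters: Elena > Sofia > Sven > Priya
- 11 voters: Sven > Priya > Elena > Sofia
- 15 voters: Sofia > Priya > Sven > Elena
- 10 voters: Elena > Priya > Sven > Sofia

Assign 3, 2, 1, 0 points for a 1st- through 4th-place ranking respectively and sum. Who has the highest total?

Sven: 7·1 + 11·3 + 15·1 + 10·1 = 65
Sofia: 7·2 + 11·0 + 15·3 + 10·0 = 59
Priya: 7·0 + 11·2 + 15·2 + 10·2 = 72
Elena: 7·3 + 11·1 + 15·0 + 10·3 = 62
Priya has the highest Borda score (72).

Priya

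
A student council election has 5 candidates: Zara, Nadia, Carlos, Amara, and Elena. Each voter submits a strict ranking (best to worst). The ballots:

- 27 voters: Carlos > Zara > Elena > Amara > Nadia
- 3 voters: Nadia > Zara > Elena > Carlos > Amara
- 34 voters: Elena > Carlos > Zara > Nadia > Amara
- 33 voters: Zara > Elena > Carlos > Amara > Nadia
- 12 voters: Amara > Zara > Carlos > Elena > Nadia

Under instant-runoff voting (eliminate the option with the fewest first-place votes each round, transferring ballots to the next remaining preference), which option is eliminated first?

Round 1: Zara 33, Nadia 3, Carlos 27, Amara 12, Elena 34. Eliminate Nadia.

Nadia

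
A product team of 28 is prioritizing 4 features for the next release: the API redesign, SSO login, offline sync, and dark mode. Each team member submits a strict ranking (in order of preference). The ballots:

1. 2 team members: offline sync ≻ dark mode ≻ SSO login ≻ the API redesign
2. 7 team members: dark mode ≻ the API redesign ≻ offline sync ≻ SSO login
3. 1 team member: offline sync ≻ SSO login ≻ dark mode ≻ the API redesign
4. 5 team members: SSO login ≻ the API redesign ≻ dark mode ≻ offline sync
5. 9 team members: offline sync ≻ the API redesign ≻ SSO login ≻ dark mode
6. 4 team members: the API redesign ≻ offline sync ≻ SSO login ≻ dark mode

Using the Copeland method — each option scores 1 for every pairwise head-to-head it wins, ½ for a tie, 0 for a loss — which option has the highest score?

the API redesign

the API redesign: beats SSO login, offline sync, and dark mode → score 3.
SSO login: beats dark mode; loses to the API redesign and offline sync → score 1.
offline sync: beats SSO login and dark mode; loses to the API redesign → score 2.
dark mode: loses to the API redesign, SSO login, and offline sync → score 0.
the API redesign has the best pairwise record.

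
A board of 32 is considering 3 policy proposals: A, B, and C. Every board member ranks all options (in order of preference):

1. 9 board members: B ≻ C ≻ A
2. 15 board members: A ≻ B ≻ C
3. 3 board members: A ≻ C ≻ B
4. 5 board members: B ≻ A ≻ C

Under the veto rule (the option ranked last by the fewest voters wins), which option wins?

Last-place votes: A 9, B 3, C 20.
B is ranked last by the fewest voters, so B wins.

B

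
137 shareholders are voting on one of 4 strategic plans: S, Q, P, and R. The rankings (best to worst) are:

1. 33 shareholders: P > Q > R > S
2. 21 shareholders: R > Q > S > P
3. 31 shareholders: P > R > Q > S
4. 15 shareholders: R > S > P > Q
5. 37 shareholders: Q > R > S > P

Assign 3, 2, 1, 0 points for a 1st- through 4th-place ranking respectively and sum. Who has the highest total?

R

S: 33·0 + 21·1 + 31·0 + 15·2 + 37·1 = 88
Q: 33·2 + 21·2 + 31·1 + 15·0 + 37·3 = 250
P: 33·3 + 21·0 + 31·3 + 15·1 + 37·0 = 207
R: 33·1 + 21·3 + 31·2 + 15·3 + 37·2 = 277
R has the highest Borda score (277).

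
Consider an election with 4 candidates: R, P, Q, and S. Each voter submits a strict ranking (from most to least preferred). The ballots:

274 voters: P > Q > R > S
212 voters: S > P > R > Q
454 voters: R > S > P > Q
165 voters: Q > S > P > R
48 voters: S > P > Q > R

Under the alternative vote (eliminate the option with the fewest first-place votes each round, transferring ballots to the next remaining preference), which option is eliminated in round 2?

P

Round 1: R 454, P 274, Q 165, S 260. Eliminate Q.
Round 2: R 454, P 274, S 425. Eliminate P.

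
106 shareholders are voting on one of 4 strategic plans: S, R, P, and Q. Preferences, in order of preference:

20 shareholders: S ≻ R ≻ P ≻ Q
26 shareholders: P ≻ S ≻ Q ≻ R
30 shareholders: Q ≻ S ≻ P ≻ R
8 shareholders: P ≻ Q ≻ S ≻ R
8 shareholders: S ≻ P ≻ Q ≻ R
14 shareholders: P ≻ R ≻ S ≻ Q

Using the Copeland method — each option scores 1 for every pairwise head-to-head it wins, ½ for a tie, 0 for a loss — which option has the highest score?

S

S: beats R, P, and Q → score 3.
R: loses to S, P, and Q → score 0.
P: beats R and Q; loses to S → score 2.
Q: beats R; loses to S and P → score 1.
S has the best pairwise record.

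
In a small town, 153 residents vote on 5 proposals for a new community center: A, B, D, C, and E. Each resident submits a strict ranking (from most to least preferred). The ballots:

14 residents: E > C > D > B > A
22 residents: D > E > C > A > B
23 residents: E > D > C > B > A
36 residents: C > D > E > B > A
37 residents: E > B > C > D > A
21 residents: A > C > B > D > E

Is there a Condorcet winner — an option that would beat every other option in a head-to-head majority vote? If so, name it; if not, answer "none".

Checking pairwise contests:
B beats A 110–43.
D beats B 95–58.
C beats D 108–45.
E beats C 96–57.
D beats E 79–74.
Every option loses at least one head-to-head, so there is no Condorcet winner.

none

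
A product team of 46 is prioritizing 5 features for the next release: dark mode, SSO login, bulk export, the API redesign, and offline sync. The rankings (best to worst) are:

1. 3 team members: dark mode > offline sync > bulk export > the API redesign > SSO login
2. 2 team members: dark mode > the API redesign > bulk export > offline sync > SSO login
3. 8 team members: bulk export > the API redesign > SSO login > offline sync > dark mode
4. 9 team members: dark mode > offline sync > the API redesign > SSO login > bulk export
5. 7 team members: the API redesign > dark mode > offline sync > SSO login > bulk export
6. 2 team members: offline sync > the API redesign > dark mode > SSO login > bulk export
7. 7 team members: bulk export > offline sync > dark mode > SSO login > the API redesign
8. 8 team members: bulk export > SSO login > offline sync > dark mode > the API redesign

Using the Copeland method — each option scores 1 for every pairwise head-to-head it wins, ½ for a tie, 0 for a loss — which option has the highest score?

bulk export

dark mode: beats SSO login and the API redesign; ties bulk export; loses to offline sync → score 2.5.
SSO login: loses to dark mode, bulk export, the API redesign, and offline sync → score 0.
bulk export: beats SSO login, the API redesign, and offline sync; ties dark mode → score 3.5.
the API redesign: beats SSO login; loses to dark mode, bulk export, and offline sync → score 1.
offline sync: beats dark mode, SSO login, and the API redesign; loses to bulk export → score 3.
bulk export has the best pairwise record.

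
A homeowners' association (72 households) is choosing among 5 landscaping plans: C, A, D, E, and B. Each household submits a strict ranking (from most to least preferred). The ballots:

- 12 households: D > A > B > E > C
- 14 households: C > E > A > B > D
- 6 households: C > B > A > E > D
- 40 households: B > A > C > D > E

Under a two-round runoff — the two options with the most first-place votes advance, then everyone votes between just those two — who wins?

Round 1 first-place votes: C 20, A 0, D 12, E 0, B 40.
B and C advance.
Runoff: B is preferred to C by 52 voters; C by 20.
B wins the runoff.

B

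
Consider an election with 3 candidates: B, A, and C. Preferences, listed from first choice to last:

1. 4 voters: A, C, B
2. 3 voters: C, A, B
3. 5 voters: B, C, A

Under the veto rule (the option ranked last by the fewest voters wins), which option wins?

C

Last-place votes: B 7, A 5, C 0.
C is ranked last by the fewest voters, so C wins.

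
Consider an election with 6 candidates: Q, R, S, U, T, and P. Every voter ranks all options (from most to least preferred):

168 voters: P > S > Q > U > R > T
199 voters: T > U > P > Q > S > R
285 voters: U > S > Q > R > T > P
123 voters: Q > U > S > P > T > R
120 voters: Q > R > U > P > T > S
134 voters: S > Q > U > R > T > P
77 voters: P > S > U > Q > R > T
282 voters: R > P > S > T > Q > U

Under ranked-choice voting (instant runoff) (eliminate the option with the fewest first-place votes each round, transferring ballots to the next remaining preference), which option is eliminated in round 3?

Round 1: Q 243, R 282, S 134, U 285, T 199, P 245. Eliminate S.
Round 2: Q 377, R 282, U 285, T 199, P 245. Eliminate T.
Round 3: Q 377, R 282, U 484, P 245. Eliminate P.

P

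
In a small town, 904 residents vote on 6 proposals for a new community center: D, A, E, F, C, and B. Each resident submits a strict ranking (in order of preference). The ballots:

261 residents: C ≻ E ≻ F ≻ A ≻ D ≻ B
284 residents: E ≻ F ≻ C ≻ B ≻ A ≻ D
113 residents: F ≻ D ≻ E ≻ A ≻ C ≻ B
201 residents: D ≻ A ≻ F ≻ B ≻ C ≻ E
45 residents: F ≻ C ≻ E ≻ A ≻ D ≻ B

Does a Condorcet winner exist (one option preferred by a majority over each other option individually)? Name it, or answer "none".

Checking pairwise contests:
A beats D 590–314.
E beats A 703–201.
C beats E 507–397.
E beats F 545–359.
F beats C 643–261.
D beats B 620–284.
Every option loses at least one head-to-head, so there is no Condorcet winner.

none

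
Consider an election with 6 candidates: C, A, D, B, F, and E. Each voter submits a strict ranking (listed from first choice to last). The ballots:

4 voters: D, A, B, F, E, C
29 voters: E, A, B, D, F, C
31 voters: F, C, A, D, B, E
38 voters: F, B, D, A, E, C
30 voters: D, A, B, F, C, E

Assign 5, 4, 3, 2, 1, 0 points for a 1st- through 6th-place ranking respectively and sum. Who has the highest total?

C: 4·0 + 29·0 + 31·4 + 38·0 + 30·1 = 154
A: 4·4 + 29·4 + 31·3 + 38·2 + 30·4 = 421
D: 4·5 + 29·2 + 31·2 + 38·3 + 30·5 = 404
B: 4·3 + 29·3 + 31·1 + 38·4 + 30·3 = 372
F: 4·2 + 29·1 + 31·5 + 38·5 + 30·2 = 442
E: 4·1 + 29·5 + 31·0 + 38·1 + 30·0 = 187
F has the highest Borda score (442).

F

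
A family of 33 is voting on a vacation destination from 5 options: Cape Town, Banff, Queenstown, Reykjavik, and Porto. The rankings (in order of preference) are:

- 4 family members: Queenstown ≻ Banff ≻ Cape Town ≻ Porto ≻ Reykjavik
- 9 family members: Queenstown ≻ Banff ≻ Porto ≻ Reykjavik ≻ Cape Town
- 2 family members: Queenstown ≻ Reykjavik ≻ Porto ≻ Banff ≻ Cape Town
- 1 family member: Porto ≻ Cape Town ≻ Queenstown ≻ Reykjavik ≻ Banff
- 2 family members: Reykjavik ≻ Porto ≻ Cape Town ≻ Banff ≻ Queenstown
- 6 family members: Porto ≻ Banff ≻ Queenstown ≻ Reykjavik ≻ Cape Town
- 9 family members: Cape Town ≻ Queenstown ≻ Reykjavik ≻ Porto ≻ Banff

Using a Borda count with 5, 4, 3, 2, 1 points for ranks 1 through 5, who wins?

Queenstown

Cape Town: 4·3 + 9·1 + 2·1 + 1·4 + 2·3 + 6·1 + 9·5 = 84
Banff: 4·4 + 9·4 + 2·2 + 1·1 + 2·2 + 6·4 + 9·1 = 94
Queenstown: 4·5 + 9·5 + 2·5 + 1·3 + 2·1 + 6·3 + 9·4 = 134
Reykjavik: 4·1 + 9·2 + 2·4 + 1·2 + 2·5 + 6·2 + 9·3 = 81
Porto: 4·2 + 9·3 + 2·3 + 1·5 + 2·4 + 6·5 + 9·2 = 102
Queenstown has the highest Borda score (134).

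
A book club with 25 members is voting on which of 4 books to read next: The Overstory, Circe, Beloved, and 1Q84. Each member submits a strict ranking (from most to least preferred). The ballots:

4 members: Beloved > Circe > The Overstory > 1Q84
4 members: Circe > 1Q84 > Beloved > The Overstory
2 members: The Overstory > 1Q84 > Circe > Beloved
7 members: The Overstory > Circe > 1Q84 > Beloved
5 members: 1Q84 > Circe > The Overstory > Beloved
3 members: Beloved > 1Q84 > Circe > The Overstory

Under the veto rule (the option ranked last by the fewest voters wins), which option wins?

Circe

Last-place votes: The Overstory 7, Circe 0, Beloved 14, 1Q84 4.
Circe is ranked last by the fewest voters, so Circe wins.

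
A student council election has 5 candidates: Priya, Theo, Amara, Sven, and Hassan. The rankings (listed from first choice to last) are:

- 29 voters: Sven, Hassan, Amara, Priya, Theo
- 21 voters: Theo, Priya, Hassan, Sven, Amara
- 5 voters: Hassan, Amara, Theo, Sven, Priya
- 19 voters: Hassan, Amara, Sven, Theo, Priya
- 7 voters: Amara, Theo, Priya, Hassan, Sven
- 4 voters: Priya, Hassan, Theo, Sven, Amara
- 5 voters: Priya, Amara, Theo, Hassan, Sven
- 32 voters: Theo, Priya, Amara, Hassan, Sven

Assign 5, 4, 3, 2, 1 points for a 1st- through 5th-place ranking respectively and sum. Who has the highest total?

Priya: 29·2 + 21·4 + 5·1 + 19·1 + 7·3 + 4·5 + 5·5 + 32·4 = 360
Theo: 29·1 + 21·5 + 5·3 + 19·2 + 7·4 + 4·3 + 5·3 + 32·5 = 402
Amara: 29·3 + 21·1 + 5·4 + 19·4 + 7·5 + 4·1 + 5·4 + 32·3 = 359
Sven: 29·5 + 21·2 + 5·2 + 19·3 + 7·1 + 4·2 + 5·1 + 32·1 = 306
Hassan: 29·4 + 21·3 + 5·5 + 19·5 + 7·2 + 4·4 + 5·2 + 32·2 = 403
Hassan has the highest Borda score (403).

Hassan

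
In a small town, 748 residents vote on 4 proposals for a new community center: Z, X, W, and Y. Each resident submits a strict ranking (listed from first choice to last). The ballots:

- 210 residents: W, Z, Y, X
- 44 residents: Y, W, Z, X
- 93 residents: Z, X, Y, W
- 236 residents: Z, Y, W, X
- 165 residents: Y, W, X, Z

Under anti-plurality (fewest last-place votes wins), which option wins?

Y

Last-place votes: Z 165, X 490, W 93, Y 0.
Y is ranked last by the fewest voters, so Y wins.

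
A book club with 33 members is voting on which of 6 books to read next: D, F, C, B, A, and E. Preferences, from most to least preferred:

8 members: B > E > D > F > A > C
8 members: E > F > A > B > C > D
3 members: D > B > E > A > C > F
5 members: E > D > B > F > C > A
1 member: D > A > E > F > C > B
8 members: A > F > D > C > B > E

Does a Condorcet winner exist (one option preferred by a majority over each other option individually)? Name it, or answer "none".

Checking pairwise contests:
E beats D 21–12.
D beats F 17–16.
D beats C 25–8.
D beats B 17–16.
D beats A 17–16.
B beats E 19–14.
Every option loses at least one head-to-head, so there is no Condorcet winner.

none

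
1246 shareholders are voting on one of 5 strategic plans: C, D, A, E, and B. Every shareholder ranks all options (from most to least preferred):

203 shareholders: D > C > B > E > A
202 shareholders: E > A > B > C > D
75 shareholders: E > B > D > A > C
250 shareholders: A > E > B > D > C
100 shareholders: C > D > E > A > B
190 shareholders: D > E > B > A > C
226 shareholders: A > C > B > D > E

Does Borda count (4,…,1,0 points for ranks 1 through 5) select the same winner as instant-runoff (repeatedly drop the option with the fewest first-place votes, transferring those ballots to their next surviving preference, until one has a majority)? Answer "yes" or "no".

yes

Borda — scores: C 1889, D 2498, A 2875, E 2831, B 2367. Winner: A.
Instant-runoff — R1 C 100, D 393, A 476, E 277, B 0 (B out); R2 C 100, D 393, A 476, E 277 (C out); R3 D 493, A 476, E 277 (E out); R4 D 568, A 678 (A winner). Winner: A.
The two methods agree.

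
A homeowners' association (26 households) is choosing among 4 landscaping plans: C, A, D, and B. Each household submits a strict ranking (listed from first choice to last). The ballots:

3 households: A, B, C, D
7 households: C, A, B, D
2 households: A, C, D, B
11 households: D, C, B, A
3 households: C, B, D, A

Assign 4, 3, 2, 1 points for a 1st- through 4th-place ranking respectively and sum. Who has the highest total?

C

C: 3·2 + 7·4 + 2·3 + 11·3 + 3·4 = 85
A: 3·4 + 7·3 + 2·4 + 11·1 + 3·1 = 55
D: 3·1 + 7·1 + 2·2 + 11·4 + 3·2 = 64
B: 3·3 + 7·2 + 2·1 + 11·2 + 3·3 = 56
C has the highest Borda score (85).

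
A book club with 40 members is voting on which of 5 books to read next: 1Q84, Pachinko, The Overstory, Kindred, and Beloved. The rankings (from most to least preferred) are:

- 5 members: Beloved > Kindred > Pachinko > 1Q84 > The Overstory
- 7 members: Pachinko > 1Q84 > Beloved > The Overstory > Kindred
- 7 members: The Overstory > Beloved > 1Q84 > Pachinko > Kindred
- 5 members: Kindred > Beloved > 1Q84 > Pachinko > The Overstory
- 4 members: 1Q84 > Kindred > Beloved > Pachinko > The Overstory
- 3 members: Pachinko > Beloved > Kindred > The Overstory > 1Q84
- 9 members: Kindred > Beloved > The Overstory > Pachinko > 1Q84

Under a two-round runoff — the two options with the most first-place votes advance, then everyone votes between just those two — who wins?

Round 1 first-place votes: 1Q84 4, Pachinko 10, The Overstory 7, Kindred 14, Beloved 5.
Kindred and Pachinko advance.
Runoff: Kindred is preferred to Pachinko by 23 voters; Pachinko by 17.
Kindred wins the runoff.

Kindred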